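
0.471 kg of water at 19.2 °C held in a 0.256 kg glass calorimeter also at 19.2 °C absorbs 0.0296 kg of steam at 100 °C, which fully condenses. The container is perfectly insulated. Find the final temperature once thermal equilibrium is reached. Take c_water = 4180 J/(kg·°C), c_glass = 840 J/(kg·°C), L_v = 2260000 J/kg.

T_f ≈ 52.5 °C

Taking heat into each body as positive, Σ m c ΔT = 0:
condense steam: −0.0296·2260000 = −66896; condensate cools 100→T: 0.0296·4180·(T − 100) = 123.73(T − 100); original water: 1968.8(T − 19.2); cup: 215.04(T − 19.2)
2307.5 T = 66896 + 12373 + 41929 = 121198
T ≈ 52.52 °C, under the boiling point, so the assumption holds.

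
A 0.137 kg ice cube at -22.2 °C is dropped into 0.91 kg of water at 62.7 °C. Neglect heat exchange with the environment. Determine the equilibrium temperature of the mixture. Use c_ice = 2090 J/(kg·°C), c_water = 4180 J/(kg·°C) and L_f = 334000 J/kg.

Conservation of energy gives ΣQ = 0:
warm ice to 0 °C: 0.137×2090×(0 − (-22.2)) = 6356.5; melt ice: 0.137×334000 = 45758; meltwater 0→T: 0.137×4180×T = 572.66 T; water: 3803.8(T − 62.7)
4376.5 T = 238498 − 52115 = 186384
T ≈ 42.59 °C (positive, so assuming full melt was valid).

T_f ≈ 42.6 °C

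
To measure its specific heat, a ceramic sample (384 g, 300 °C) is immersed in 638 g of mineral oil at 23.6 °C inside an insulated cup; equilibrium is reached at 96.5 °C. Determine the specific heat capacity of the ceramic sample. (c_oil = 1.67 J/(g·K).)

Let T be the final temperature. ΣQ_i = 0:
384×c×(96.5 − 300) + 638×1.67×(96.5 − 23.6) = 0
-78144 c = -77672
c = -77672/-78144 ≈ 0.994 J/(g·K)

c ≈ 0.994 J/(g·K)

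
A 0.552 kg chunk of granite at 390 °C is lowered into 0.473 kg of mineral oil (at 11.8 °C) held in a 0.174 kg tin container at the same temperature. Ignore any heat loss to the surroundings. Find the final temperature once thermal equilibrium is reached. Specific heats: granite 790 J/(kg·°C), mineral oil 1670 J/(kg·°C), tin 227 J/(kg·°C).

T_f ≈ 142.1 °C

With ΣQ=0 the equilibrium temperature is the m·c-weighted mean:
T_f = (436.08*390 + 789.91*11.8 + 39.5*11.8) / (436.08 + 789.91 + 39.5)
    = 179858 / 1265.5 ≈ 142.13 °C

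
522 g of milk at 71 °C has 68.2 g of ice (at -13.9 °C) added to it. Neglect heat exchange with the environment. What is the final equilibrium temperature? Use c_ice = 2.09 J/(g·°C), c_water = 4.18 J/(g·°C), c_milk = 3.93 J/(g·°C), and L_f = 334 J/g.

Energy conservation, ΣQ = 0:
warm ice to 0 °C: 68.2·2.09·(0 − (-13.9)) = 1981.3; fusion: m_ice L_f = 68.2·334 = 22779; meltwater 0→T: 68.2·4.18·T = 285.08 T; milk: 2051.5(T − 71)
2336.5 T = 145654 − 24760 = 120894
T ≈ 51.74 °C (positive, so assuming full melt was valid).

T_f ≈ 51.7 °C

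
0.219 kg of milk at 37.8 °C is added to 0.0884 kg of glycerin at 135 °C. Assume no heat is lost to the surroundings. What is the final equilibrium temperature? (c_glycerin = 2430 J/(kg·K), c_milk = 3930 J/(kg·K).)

T_f ≈ 57.2 °C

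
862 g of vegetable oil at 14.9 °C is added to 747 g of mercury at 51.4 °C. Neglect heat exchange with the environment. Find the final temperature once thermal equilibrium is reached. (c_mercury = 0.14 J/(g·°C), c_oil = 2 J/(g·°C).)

T_f ≈ 17.0 °C

With ΣQ=0 the equilibrium temperature is the m·c-weighted mean:
T_f = (104.58·51.4 + 1724·14.9) / (104.58 + 1724)
    = 31063 / 1828.6 ≈ 16.99 °C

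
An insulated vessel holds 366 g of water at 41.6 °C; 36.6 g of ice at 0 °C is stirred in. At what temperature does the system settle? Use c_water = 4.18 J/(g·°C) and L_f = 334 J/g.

T_f ≈ 30.6 °C

Heat gained plus heat lost sum to zero:
melt ice: 36.6×334 = 12224
  meltwater 0→T: 36.6×4.18×T = 152.99 T
  water cools: 366×4.18×(T − 41.6) = 1529.9(T − 41.6)
1682.9 T = 63643 − 12224 = 51419
T ≈ 30.55 °C — above 0 °C, consistent with complete melting.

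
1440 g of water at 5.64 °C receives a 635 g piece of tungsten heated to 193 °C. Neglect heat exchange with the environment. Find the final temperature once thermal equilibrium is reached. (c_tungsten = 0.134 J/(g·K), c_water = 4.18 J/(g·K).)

|Q_tungsten| = |Q_water|:
635*0.134*(193 − T) = 1440*4.18*(T − 5.64)
85.09(193 − T) = 6019.2(T − 5.64)
6104.3 T = 50371  ⇒  T ≈ 8.25 °C

T_f ≈ 8.3 °C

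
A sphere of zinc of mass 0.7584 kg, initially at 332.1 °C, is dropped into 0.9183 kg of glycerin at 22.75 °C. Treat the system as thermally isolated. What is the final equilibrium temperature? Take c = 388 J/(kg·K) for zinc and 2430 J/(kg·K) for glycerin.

T_f ≈ 58.8 °C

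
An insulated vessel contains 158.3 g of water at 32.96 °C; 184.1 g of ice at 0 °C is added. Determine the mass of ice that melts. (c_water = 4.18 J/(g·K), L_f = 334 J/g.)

m_melted ≈ 65.3 g

Heat available from the water dropping to 0 °C: 158.3·4.18·32.96 = 21809 J.
Melting all 184.1 g of ice would need 184.1·334 = 61489 J.
Since 21809 < 61489 J, not all the ice melts; equilibrium is at 0 °C.
m_melt = 21809 / L_f = 65.3 g.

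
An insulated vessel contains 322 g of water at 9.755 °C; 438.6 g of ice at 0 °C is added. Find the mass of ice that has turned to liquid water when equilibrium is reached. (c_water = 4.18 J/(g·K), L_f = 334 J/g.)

m_melted ≈ 39.3 g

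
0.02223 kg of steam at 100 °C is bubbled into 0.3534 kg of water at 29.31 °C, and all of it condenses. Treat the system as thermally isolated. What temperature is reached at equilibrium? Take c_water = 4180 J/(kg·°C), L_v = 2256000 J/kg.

T_f ≈ 65.4 °C

Heat gained plus heat lost sum to zero:
condense steam: −0.02223×2256000 = −50151; condensed water 100 °C→T: 92.92(T − 100); original water: 1477.2(T − 29.31)
1570.1 T = 50151 + 9292.1 + 43297 = 102740
T ≈ 65.43 °C — below 100 °C, confirming all the steam condensed.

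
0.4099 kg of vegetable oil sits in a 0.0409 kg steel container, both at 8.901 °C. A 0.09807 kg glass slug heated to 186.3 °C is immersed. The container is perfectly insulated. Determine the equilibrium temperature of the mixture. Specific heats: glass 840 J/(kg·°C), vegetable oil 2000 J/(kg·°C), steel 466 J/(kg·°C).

Conservation of energy gives ΣQ = 0:
0.09807×840×(T − 186.3) + 0.4099×2000×(T − 8.901) + 0.0409×466×(T − 8.901) = 0
921.24 T = 22814
T = 22814 / 921.24 = 24.8 °C

T_f ≈ 24.8 °C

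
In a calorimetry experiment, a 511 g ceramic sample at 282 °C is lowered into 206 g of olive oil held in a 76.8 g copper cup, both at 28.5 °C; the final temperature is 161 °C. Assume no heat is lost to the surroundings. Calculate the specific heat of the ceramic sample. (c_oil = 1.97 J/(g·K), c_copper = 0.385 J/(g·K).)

c ≈ 0.933 J/(g·K)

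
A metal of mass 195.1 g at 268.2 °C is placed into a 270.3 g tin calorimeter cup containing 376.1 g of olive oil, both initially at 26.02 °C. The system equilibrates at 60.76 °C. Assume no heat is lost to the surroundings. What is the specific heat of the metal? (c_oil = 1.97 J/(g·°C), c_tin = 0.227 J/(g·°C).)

Heat gained plus heat lost sum to zero:
195.1·c·(60.76 − 268.2) + 376.1·1.97·(60.76 − 26.02) + 270.3·0.227·(60.76 − 26.02) = 0
-40472 c = -27871
c = -27871/-40472 ≈ 0.6887 J/(g·°C)

c ≈ 0.689 J/(g·°C)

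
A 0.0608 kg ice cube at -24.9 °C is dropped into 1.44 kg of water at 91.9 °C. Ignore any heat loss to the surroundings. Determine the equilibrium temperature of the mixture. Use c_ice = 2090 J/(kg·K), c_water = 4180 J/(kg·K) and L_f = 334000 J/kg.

T_f ≈ 84.4 °C

Energy conservation, ΣQ = 0:
warm ice to 0 °C: 0.0608·2090·(0 − (-24.9)) = 3164.1
  fusion: m_ice L_f = 0.0608·334000 = 20307
  warm the meltwater: 254.14 T
  water cools: 1.44·4180·(T − 91.9) = 6019.2(T − 91.9)
6273.3 T = 553164 − 23471 = 529693
T ≈ 84.44 °C (positive, so assuming full melt was valid).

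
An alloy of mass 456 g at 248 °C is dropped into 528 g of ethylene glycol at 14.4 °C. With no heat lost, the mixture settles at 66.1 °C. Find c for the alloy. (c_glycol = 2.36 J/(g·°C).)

c ≈ 0.777 J/(g·°C)

Heat lost by the alloy = heat gained by the glycol:
456×c×(248 − 66.1) = 528×2.36×(66.1 − 14.4)
82946 c = 64422  ⇒  c ≈ 0.7767 J/(g·°C)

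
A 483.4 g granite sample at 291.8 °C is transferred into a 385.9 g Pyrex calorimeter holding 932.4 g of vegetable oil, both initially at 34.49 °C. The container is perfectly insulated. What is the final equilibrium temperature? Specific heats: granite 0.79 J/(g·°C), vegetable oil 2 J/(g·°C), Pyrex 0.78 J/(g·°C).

T_f = Σ m_i c_i T_i / Σ m_i c_i:
T_f = (381.89*291.8 + 1864.8*34.49 + 301*34.49) / (381.89 + 1864.8 + 301)
    = 186133 / 2547.7 ≈ 73.06 °C

T_f ≈ 73.1 °C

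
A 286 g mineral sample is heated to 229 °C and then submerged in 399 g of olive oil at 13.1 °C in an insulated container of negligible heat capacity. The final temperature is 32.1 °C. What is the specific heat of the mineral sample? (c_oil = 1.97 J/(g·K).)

c ≈ 0.265 J/(g·K)

Net heat exchanged in the isolated system is zero:
286·c·(32.1 − 229) + 399·1.97·(32.1 − 13.1) = 0
-56313 c = -14935
c = -14935/-56313 ≈ 0.2652 J/(g·K)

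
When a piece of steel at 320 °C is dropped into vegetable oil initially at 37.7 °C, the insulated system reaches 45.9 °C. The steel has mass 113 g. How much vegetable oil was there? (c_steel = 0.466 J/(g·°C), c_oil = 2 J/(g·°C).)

|Q_steel| = |Q_oil|:
113×0.466×(320 − 45.9) = m×2×(45.9 − 37.7)
16.4 m = 14434  ⇒  m ≈ 880.1 g

m ≈ 880 g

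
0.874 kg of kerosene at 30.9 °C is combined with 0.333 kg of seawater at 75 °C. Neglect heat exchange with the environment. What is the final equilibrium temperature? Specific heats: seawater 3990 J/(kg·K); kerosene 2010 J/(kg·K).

With ΣQ=0 the equilibrium temperature is the m·c-weighted mean:
T_f = (1328.7×75 + 1756.7×30.9) / (1328.7 + 1756.7)
    = 153934 / 3085.4 ≈ 49.89 °C

T_f ≈ 49.9 °C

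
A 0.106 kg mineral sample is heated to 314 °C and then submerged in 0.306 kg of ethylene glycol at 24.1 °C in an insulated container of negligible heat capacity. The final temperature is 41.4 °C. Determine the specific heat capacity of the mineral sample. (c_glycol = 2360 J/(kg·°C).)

Energy conservation, ΣQ = 0:
0.106·c·(41.4 − 314) + 0.306·2360·(41.4 − 24.1) = 0
-28.9 c = -12493
c = -12493/-28.9 ≈ 432.4 J/(kg·°C)

c ≈ 432 J/(kg·°C)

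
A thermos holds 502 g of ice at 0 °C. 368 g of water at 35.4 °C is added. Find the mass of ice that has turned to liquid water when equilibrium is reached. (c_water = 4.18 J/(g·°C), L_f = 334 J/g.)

Heat available from the water dropping to 0 °C: 368×4.18×35.4 = 54454 J.
To melt every bit of ice: 502×334 = 167668 J.
That's not enough to melt it all — equilibrium is at 0 °C with ice remaining.
Mass melted = 54454/334 ≈ 163 g.

m_melted ≈ 163 g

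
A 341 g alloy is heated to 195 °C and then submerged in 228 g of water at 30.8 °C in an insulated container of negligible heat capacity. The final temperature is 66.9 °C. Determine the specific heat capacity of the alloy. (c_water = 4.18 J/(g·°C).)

Taking heat into each body as positive, Σ m c ΔT = 0:
341×c×(66.9 − 195) + 228×4.18×(66.9 − 30.8) = 0
-43682 c = -34405
c = -34405/-43682 ≈ 0.7876 J/(g·°C)

c ≈ 0.788 J/(g·°C)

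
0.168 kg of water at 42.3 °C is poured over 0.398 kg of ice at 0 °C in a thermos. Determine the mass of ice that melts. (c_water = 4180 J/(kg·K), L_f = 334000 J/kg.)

Water can give up m c ΔT = 0.168×4180×42.3 = 29705 J before reaching 0 °C.
To melt every bit of ice: 0.398×334000 = 132932 J.
That's not enough to melt it all — equilibrium is at 0 °C with ice remaining.
m_melted×334000 = 29705  ⇒  m_melted ≈ 0.08894 kg.

m_melted ≈ 0.0889 kg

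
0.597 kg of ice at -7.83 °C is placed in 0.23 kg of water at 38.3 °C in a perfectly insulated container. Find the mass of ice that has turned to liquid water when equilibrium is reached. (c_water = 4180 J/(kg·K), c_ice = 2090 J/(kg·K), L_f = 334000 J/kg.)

Cooling the water to 0 °C releases 0.23×4180×38.3 = 36822 J.
Warming the ice to 0 °C takes 0.597×2090×7.83 = 9769.7 J, leaving 27052 J for melting.
Fully melting the ice requires m_ice L_f = 0.597×334000 = 199398 J.
27052 J < 199398 J, so only part of the ice melts and the system sits at 0 °C.
Mass melted = 27052/334000 ≈ 0.08099 kg.

m_melted ≈ 0.081 kg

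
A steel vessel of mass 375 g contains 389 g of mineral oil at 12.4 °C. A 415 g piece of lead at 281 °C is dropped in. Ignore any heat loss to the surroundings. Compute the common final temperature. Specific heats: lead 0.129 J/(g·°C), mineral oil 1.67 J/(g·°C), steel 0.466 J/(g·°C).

T_f ≈ 28.8 °C

Let T be the final temperature. ΣQ_i = 0:
415×0.129×(T − 281) + 389×1.67×(T − 12.4) + 375×0.466×(T − 12.4) = 0
53.54(T − 281) + 649.63(T − 12.4) + 174.75(T − 12.4) = 0
(53.54 + 649.63 + 174.75) T = 53.54×281 + 649.63×12.4 + 174.75×12.4
T ≈ 28.78 °C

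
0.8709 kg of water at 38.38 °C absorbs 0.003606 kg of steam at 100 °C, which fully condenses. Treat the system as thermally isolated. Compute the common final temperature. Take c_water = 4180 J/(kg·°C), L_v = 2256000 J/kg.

T_f ≈ 40.9 °C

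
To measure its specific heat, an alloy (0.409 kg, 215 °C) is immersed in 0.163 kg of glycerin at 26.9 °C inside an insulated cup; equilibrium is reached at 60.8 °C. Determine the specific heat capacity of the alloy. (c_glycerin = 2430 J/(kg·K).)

m_s c (T_s − T_f) = m_glycerin c_glycerin (T_f − T_0):
0.409·c·(215 − 60.8) = 0.163·2430·(60.8 − 26.9)
63.07 c = 13427  ⇒  c ≈ 212.9 J/(kg·K)

c ≈ 213 J/(kg·K)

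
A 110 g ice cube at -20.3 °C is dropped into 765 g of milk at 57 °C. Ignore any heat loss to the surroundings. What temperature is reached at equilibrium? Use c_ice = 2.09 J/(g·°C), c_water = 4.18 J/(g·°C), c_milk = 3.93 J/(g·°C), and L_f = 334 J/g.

T_f ≈ 37.5 °C

Setting the total heat transfer to zero:
ice -20.3→0 °C: 110×2.09×20.3 = 4667
  latent heat to melt: 110×334 = 36740
  warm the meltwater: 459.8 T
  milk cools: 765×3.93×(T − 57) = 3006.5(T − 57)
3466.2 T = 171368 − 41407 = 129961
T ≈ 37.49 °C — above 0 °C, consistent with complete melting.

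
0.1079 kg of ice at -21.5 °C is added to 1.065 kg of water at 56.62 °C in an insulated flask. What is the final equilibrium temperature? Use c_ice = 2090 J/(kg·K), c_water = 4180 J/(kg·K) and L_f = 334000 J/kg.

T_f ≈ 43.1 °C

Heat gained plus heat lost sum to zero:
ice -21.5→0 °C: 0.1079·2090·21.5 = 4848.5; melt ice: 0.1079·334000 = 36039; warm the meltwater: 451.02 T; water cools: 1.065·4180·(T − 56.62) = 4451.7(T − 56.62)
4902.7 T = 252055 − 40887 = 211168
T ≈ 43.07 °C — above 0 °C, consistent with complete melting.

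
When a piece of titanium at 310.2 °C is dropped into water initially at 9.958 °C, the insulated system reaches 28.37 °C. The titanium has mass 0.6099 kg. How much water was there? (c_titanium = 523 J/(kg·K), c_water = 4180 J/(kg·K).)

Setting the total heat transfer to zero:
0.6099·523·(28.37 − 310.2) + m·4180·(28.37 − 9.958) = 0
76962 m = 89897
m = 89897/76962 ≈ 1.168 kg

m ≈ 1.17 kg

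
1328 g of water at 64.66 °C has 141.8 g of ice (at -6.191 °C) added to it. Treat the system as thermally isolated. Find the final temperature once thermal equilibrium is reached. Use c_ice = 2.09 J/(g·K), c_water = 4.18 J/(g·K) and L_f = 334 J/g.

T_f ≈ 50.4 °C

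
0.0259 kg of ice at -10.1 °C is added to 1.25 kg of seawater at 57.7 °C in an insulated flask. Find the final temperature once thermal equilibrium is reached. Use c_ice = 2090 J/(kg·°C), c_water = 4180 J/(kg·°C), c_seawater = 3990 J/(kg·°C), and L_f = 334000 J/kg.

Net heat exchanged in the isolated system is zero:
ice -10.1→0 °C: 0.0259·2090·10.1 = 546.72
  melt ice: 0.0259·334000 = 8650.6
  meltwater 0→T: 0.0259·4180·T = 108.26 T
  seawater: 4987.5(T − 57.7)
5095.8 T = 287779 − 9197.3 = 278581
T ≈ 54.67 °C — above 0 °C, consistent with complete melting.

T_f ≈ 54.7 °C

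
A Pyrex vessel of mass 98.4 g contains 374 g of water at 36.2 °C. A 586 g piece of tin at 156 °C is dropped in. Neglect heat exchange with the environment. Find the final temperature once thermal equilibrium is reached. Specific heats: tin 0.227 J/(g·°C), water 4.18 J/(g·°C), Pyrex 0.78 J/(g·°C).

T_f ≈ 45.2 °C

Energy conservation, ΣQ = 0:
586·0.227·(T − 156) + 374·4.18·(T − 36.2) + 98.4·0.78·(T − 36.2) = 0
133.02(T − 156) + 1563.3(T − 36.2) + 76.75(T − 36.2) = 0
1773.1 T = 80122
T = 80122 / 1773.1 = 45.2 °C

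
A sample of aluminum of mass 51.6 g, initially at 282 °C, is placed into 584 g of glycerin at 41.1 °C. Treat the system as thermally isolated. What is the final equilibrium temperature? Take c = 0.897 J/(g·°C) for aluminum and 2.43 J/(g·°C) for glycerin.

T_f ≈ 48.7 °C

Let T be the final temperature. ΣQ_i = 0:
51.6·0.897·(T − 282) + 584·2.43·(T − 41.1) = 0
1465.4 T = 71378
T ≈ 48.71 °C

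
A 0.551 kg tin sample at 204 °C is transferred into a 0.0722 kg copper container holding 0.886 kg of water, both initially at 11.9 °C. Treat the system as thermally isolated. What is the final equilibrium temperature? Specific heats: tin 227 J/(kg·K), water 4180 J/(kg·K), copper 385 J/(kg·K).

T_f is the heat-capacity-weighted average of the initial temperatures:
T_f = (125.08*204 + 3703.5*11.9 + 27.8*11.9) / (125.08 + 3703.5 + 27.8)
    = 69918 / 3856.4 ≈ 18.13 °C

T_f ≈ 18.1 °C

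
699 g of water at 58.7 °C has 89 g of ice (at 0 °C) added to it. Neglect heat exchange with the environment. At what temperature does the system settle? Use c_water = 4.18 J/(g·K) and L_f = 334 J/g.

Heat gained plus heat lost sum to zero:
latent heat to melt: 89·334 = 29726; warm the meltwater: 372.02 T; water cools: 699·4.18·(T − 58.7) = 2921.8(T − 58.7)
3293.8 T = 171511 − 29726 = 141785
T ≈ 43.05 °C — above 0 °C, consistent with complete melting.

T_f ≈ 43.0 °C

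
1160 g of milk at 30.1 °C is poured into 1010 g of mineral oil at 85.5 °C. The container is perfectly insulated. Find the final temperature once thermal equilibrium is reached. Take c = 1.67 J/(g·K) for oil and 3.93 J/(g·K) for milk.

Taking heat into each body as positive, Σ m c ΔT = 0:
1010·1.67·(T − 85.5) + 1160·3.93·(T − 30.1) = 0
(1686.7 + 4558.8) T = 1686.7·85.5 + 4558.8·30.1
T = 281433 / 6245.5 = 45.1 °C

T_f ≈ 45.1 °C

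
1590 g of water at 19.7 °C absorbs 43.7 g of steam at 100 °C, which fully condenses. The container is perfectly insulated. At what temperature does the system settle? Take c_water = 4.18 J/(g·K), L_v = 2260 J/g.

Heat gained plus heat lost sum to zero:
latent heat released on condensation: 43.7·2260 = 98762; condensate cools 100→T: 43.7·4.18·(T − 100) = 182.67(T − 100); original water: 6646.2(T − 19.7)
6828.9 T = 98762 + 18267 + 130930 = 247959
T ≈ 36.31 °C, under the boiling point, so the assumption holds.

T_f ≈ 36.3 °C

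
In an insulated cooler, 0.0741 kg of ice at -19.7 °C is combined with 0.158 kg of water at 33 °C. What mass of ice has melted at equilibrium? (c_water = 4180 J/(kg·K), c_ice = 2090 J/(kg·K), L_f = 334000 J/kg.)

m_melted ≈ 0.0561 kg

Water can give up m c ΔT = 0.158×4180×33 = 21795 J before reaching 0 °C.
Warming the ice to 0 °C takes 0.0741×2090×19.7 = 3050.9 J, leaving 18744 J for melting.
To melt every bit of ice: 0.0741×334000 = 24749 J.
That's not enough to melt it all — equilibrium is at 0 °C with ice remaining.
Mass melted = 18744/334000 ≈ 0.05612 kg.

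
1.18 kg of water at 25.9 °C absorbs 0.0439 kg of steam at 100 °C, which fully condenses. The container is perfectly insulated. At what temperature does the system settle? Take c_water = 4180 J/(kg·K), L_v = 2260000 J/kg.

Net heat exchanged in the isolated system is zero:
latent heat released on condensation: 0.0439·2260000 = 99214; condensate cools 100→T: 0.0439·4180·(T − 100) = 183.5(T − 100); water warms: 1.18·4180·(T − 25.9) = 4932.4(T − 25.9)
5115.9 T = 99214 + 18350 + 127749 = 245313
T ≈ 47.95 °C (< 100 °C, so full condensation is consistent).

T_f ≈ 48.0 °C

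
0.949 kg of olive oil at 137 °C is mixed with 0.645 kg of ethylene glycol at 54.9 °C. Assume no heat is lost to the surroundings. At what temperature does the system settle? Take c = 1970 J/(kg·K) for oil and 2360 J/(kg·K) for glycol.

|Q_oil| = |Q_glycol|:
0.949×1970×(137 − T) = 0.645×2360×(T − 54.9)
1869.5(137 − T) = 1522.2(T − 54.9)
3391.7 T = 339694  ⇒  T ≈ 100.15 °C

T_f ≈ 100.2 °C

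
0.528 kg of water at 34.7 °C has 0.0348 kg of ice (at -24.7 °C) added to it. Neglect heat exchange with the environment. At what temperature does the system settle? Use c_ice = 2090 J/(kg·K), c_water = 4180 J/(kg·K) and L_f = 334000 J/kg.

Energy conservation, ΣQ = 0:
warm ice to 0 °C: 0.0348×2090×(0 − (-24.7)) = 1796.5; fusion: m_ice L_f = 0.0348×334000 = 11623; meltwater 0→T: 0.0348×4180×T = 145.46 T; water cools: 0.528×4180×(T − 34.7) = 2207(T − 34.7)
2352.5 T = 76584 − 13420 = 63165
T ≈ 26.85 °C (positive, so assuming full melt was valid).

T_f ≈ 26.8 °C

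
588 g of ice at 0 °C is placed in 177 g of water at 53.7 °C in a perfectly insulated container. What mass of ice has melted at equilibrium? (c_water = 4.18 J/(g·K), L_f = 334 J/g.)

m_melted ≈ 119 g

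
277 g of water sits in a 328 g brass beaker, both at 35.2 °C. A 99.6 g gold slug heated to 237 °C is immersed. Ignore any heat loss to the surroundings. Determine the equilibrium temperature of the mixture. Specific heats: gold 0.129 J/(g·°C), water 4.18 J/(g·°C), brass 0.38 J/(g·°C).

T_f ≈ 37.2 °C

Setting the total heat transfer to zero:
99.6*0.129*(T − 237) + 277*4.18*(T − 35.2) + 328*0.38*(T − 35.2) = 0
1295.3 T = 48189
T ≈ 37.20 °C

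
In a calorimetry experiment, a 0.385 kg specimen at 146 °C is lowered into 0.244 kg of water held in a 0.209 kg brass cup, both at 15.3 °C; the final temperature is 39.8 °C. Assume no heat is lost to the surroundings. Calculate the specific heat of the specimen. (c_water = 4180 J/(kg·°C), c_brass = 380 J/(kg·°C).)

Heat gained plus heat lost sum to zero:
0.385×c×(39.8 − 146) + 0.244×4180×(39.8 − 15.3) + 0.209×380×(39.8 − 15.3) = 0
-40.89 c = -26934
c = -26934/-40.89 ≈ 658.7 J/(kg·°C)

c ≈ 659 J/(kg·°C)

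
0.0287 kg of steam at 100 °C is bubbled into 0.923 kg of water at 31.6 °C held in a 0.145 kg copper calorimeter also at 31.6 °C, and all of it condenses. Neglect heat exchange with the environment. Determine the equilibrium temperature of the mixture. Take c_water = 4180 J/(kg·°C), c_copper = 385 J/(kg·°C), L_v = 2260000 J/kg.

T_f ≈ 49.7 °C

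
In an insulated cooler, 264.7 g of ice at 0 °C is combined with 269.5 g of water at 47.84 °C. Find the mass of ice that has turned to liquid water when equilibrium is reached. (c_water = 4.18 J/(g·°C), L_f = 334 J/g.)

Heat available from the water dropping to 0 °C: 269.5·4.18·47.84 = 53892 J.
Melting all 264.7 g of ice would need 264.7·334 = 88410 J.
53892 J < 88410 J, so only part of the ice melts and the system sits at 0 °C.
Mass melted = 53892/334 ≈ 161.4 g.

m_melted ≈ 161 g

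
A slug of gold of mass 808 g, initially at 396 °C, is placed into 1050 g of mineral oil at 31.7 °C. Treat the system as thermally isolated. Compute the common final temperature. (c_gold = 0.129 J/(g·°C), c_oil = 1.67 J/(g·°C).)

T_f ≈ 52.1 °C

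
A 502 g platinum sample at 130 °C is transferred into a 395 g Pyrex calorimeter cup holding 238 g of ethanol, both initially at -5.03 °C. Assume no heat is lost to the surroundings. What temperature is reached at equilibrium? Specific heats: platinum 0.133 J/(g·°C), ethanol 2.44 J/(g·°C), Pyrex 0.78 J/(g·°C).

T_f ≈ 4.4 °C

Net heat exchanged in the isolated system is zero:
502*0.133*(T − 130) + 238*2.44*(T − (-5.03)) + 395*0.78*(T − (-5.03)) = 0
(66.77 + 580.72 + 308.1) T = 66.77*130 + 580.72*(-5.03) + 308.1*(-5.03)
T = 4208.8/955.59 ≈ 4.40 °C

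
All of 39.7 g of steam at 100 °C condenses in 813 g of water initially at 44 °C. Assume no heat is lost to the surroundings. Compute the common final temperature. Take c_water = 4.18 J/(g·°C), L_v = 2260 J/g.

Energy balance with sensible and latent terms:
steam→water at 100 °C releases m L_v = 39.7×2260 = 89722; condensate cools 100→T: 39.7×4.18×(T − 100) = 165.95(T − 100); original water: 3398.3(T − 44)
3564.3 T = 89722 + 16595 + 149527 = 255844
T ≈ 71.78 °C (< 100 °C, so full condensation is consistent).

T_f ≈ 71.8 °C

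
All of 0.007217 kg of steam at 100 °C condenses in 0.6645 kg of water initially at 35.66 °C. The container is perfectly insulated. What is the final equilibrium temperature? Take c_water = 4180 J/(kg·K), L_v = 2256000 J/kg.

T_f ≈ 42.2 °C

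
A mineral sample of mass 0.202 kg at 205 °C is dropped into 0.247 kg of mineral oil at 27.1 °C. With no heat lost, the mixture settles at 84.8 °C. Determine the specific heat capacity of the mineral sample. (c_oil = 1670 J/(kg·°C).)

c ≈ 980 J/(kg·°C)

Taking heat into each body as positive, Σ m c ΔT = 0:
0.202·c·(84.8 − 205) + 0.247·1670·(84.8 − 27.1) = 0
-24.28 c = -23801
c = -23801/-24.28 ≈ 980.2 J/(kg·°C)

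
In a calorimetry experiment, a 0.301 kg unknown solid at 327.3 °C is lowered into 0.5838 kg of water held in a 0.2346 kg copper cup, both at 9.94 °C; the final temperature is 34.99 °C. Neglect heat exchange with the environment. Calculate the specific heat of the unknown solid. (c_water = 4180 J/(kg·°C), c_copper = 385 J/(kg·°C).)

Let T be the final temperature. ΣQ_i = 0:
0.301·c·(34.99 − 327.3) + 0.5838·4180·(34.99 − 9.94) + 0.2346·385·(34.99 − 9.94) = 0
-87.99 c = -63392
c = -63392/-87.99 ≈ 720.5 J/(kg·°C)

c ≈ 720 J/(kg·°C)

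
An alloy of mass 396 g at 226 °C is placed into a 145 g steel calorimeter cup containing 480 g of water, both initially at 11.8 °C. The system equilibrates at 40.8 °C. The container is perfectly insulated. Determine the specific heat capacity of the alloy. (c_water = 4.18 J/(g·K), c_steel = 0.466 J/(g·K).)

Conservation of energy gives ΣQ = 0:
396·c·(40.8 − 226) + 480·4.18·(40.8 − 11.8) + 145·0.466·(40.8 − 11.8) = 0
-73339 c = -60145
c = -60145/-73339 ≈ 0.8201 J/(g·K)

c ≈ 0.82 J/(g·K)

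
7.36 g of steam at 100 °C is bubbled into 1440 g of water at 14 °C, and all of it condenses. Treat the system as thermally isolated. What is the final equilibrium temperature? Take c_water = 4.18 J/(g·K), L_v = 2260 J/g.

Heat gained plus heat lost sum to zero:
latent heat released on condensation: 7.36·2260 = 16634; condensate cools 100→T: 7.36·4.18·(T − 100) = 30.76(T − 100); original water: 6019.2(T − 14)
6050 T = 16634 + 3076.5 + 84269 = 103979
T ≈ 17.19 °C, under the boiling point, so the assumption holds.

T_f ≈ 17.2 °C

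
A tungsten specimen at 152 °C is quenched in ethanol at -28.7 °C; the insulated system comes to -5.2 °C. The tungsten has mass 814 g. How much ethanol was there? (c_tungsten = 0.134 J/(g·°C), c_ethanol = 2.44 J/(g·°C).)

Conservation of energy gives ΣQ = 0:
814×0.134×(-5.2 − 152) + m×2.44×(-5.2 − (-28.7)) = 0
57.34 m = 17147
m = 17147/57.34 ≈ 299 g

m ≈ 299 g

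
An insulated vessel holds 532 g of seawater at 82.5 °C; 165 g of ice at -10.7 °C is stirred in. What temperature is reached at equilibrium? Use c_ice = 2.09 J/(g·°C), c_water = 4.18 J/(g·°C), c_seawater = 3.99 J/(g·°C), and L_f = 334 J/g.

T_f ≈ 41.4 °C

Taking heat into each body as positive, Σ m c ΔT = 0:
ice -10.7→0 °C: 165·2.09·10.7 = 3689.9
  latent heat to melt: 165·334 = 55110
  meltwater 0→T: 165·4.18·T = 689.7 T
  seawater cools: 532·3.99·(T − 82.5) = 2122.7(T − 82.5)
2812.4 T = 175121 − 58800 = 116321
T ≈ 41.36 °C (positive, so assuming full melt was valid).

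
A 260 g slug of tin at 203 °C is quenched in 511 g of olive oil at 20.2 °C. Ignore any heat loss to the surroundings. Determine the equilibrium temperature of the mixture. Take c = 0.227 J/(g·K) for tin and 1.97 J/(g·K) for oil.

T_f ≈ 30.3 °C

Heat lost by the tin equals heat gained by the oil:
260×0.227×(203 − T) = 511×1.97×(T − 20.2)
59.02(203 − T) = 1006.7(T − 20.2)
1065.7 T = 32316  ⇒  T ≈ 30.32 °C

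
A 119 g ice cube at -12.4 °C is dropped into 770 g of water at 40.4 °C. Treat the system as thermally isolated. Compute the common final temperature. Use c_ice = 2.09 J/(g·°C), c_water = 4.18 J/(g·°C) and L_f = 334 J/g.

T_f ≈ 23.5 °C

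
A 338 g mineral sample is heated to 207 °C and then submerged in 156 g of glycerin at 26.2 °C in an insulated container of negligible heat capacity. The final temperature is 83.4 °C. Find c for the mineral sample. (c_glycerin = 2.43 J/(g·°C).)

c ≈ 0.519 J/(g·°C)

Energy conservation, ΣQ = 0:
338·c·(83.4 − 207) + 156·2.43·(83.4 − 26.2) = 0
-41777 c = -21683
c = -21683/-41777 ≈ 0.519 J/(g·°C)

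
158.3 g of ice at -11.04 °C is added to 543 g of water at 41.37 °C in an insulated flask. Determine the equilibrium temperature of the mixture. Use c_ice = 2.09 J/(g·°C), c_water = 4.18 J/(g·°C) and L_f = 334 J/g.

T_f ≈ 12.7 °C

Net heat exchanged in the isolated system is zero:
warm ice to 0 °C: 158.3×2.09×(0 − (-11.04)) = 3652.6; melt ice: 158.3×334 = 52872; meltwater 0→T: 158.3×4.18×T = 661.69 T; water cools: 543×4.18×(T − 41.37) = 2269.7(T − 41.37)
2931.4 T = 93899 − 56525 = 37374
T ≈ 12.75 °C (positive, so assuming full melt was valid).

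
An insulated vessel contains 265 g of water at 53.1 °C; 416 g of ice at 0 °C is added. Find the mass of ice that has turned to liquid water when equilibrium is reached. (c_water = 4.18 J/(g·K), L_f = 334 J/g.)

m_melted ≈ 176 g

Heat available from the water dropping to 0 °C: 265×4.18×53.1 = 58819 J.
To melt every bit of ice: 416×334 = 138944 J.
Since 58819 < 138944 J, not all the ice melts; equilibrium is at 0 °C.
m_melt = 58819 / L_f = 176.1 g.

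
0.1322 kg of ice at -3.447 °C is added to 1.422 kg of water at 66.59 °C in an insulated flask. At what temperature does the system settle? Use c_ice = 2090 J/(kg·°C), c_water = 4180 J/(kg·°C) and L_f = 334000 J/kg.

T_f ≈ 54.0 °C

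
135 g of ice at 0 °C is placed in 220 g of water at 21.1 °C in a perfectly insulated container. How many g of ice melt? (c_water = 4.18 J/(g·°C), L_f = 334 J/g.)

m_melted ≈ 58.1 g

Water can give up m c ΔT = 220·4.18·21.1 = 19404 J before reaching 0 °C.
Fully melting the ice requires m_ice L_f = 135·334 = 45090 J.
Since 19404 < 45090 J, not all the ice melts; equilibrium is at 0 °C.
Mass melted = 19404/334 ≈ 58.09 g.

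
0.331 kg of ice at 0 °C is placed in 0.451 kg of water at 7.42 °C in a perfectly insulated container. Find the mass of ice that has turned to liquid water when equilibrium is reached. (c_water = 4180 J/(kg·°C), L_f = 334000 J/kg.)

m_melted ≈ 0.0419 kg

Heat available from the water dropping to 0 °C: 0.451×4180×7.42 = 13988 J.
To melt every bit of ice: 0.331×334000 = 110554 J.
That's not enough to melt it all — equilibrium is at 0 °C with ice remaining.
Mass melted = 13988/334000 ≈ 0.04188 kg.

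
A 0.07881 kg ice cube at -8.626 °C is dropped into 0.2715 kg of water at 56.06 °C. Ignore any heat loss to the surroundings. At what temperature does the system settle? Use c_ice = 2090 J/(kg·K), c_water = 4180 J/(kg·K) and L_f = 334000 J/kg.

Setting the total heat transfer to zero:
warm ice to 0 °C: 0.07881×2090×(0 − (-8.626)) = 1420.8
  melt ice: 0.07881×334000 = 26323
  warm the meltwater: 329.43 T
  water: 1134.9(T − 56.06)
1464.3 T = 63621 − 27743 = 35877
T ≈ 24.50 °C (positive, so assuming full melt was valid).

T_f ≈ 24.5 °C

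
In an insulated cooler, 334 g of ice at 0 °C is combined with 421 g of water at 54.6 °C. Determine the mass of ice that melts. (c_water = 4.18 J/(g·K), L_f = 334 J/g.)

m_melted ≈ 288 g

Cooling the water to 0 °C releases 421·4.18·54.6 = 96084 J.
To melt every bit of ice: 334·334 = 111556 J.
Since 96084 < 111556 J, not all the ice melts; equilibrium is at 0 °C.
m_melt = 96084 / L_f = 287.7 g.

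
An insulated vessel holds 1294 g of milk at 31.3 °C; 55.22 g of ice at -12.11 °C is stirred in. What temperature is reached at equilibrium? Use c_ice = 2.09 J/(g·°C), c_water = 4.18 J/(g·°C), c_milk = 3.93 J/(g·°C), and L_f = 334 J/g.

T_f ≈ 26.2 °C

Taking heat into each body as positive, Σ m c ΔT = 0:
warm ice to 0 °C: 55.22×2.09×(0 − (-12.11)) = 1397.6
  latent heat to melt: 55.22×334 = 18443
  warm the meltwater: 230.82 T
  milk cools: 1294×3.93×(T − 31.3) = 5085.4(T − 31.3)
5316.2 T = 159174 − 19841 = 139333
T ≈ 26.21 °C — above 0 °C, consistent with complete melting.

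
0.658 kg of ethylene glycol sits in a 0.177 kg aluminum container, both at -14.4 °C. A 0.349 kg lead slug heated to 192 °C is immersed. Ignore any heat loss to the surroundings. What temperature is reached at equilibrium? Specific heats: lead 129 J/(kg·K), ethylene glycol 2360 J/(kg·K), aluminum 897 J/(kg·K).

T_f ≈ -9.1 °C

Setting the total heat transfer to zero:
0.349·129·(T − 192) + 0.658·2360·(T − (-14.4)) + 0.177·897·(T − (-14.4)) = 0
45.02(T − 192) + 1552.9(T − (-14.4)) + 158.77(T − (-14.4)) = 0
(45.02 + 1552.9 + 158.77) T = 45.02·192 + 1552.9·(-14.4) + 158.77·(-14.4)
T = -16004/1756.7 ≈ -9.11 °C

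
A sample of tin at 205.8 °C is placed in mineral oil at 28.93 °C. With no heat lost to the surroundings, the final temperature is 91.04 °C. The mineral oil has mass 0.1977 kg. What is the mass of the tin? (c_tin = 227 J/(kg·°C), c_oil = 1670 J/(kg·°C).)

m ≈ 0.787 kg

Energy conservation, ΣQ = 0:
m·227·(91.04 − 205.8) + 0.1977·1670·(91.04 − 28.93) = 0
-26051 m = -20506
m = -20506/-26051 ≈ 0.7872 kg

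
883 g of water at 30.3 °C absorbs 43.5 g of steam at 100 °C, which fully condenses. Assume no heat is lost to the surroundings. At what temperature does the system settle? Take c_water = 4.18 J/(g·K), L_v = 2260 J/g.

T_f ≈ 59.0 °C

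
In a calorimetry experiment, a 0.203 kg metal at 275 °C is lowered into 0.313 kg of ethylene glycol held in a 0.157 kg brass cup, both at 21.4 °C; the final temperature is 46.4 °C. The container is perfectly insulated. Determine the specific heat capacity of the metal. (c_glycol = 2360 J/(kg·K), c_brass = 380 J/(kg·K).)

c ≈ 430 J/(kg·K)

Energy conservation, ΣQ = 0:
0.203·c·(46.4 − 275) + 0.313·2360·(46.4 − 21.4) + 0.157·380·(46.4 − 21.4) = 0
-46.41 c = -19958
c = -19958/-46.41 ≈ 430.1 J/(kg·K)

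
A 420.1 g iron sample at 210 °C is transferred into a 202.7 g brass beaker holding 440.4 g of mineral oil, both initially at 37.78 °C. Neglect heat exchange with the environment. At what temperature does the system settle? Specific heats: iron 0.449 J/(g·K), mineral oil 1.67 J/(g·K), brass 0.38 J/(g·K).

T_f ≈ 70.2 °C

Let T be the final temperature. ΣQ_i = 0:
420.1×0.449×(T − 210) + 440.4×1.67×(T − 37.78) + 202.7×0.38×(T − 37.78) = 0
1001.1 T = 70307
T = 70307 / 1001.1 = 70.2 °C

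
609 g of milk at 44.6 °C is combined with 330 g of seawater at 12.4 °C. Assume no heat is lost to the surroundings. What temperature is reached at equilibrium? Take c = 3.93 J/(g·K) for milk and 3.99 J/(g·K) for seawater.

T_f ≈ 33.2 °C

Conservation of energy gives ΣQ = 0:
609·3.93·(T − 44.6) + 330·3.99·(T − 12.4) = 0
2393.4(T − 44.6) + 1316.7(T − 12.4) = 0
(2393.4 + 1316.7) T = 2393.4·44.6 + 1316.7·12.4
T ≈ 33.17 °C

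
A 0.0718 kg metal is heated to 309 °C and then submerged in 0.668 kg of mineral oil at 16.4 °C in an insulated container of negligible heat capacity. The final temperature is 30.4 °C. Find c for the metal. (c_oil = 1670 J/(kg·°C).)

Conservation of energy gives ΣQ = 0:
0.0718×c×(30.4 − 309) + 0.668×1670×(30.4 − 16.4) = 0
-20 c = -15618
c = -15618/-20 ≈ 780.8 J/(kg·°C)

c ≈ 781 J/(kg·°C)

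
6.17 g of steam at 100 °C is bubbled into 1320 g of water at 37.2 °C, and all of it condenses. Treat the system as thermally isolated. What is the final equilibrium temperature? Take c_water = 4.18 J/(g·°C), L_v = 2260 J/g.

T_f ≈ 40.0 °C

Energy balance with sensible and latent terms:
condense steam: −6.17·2260 = −13944
  condensate cools 100→T: 6.17·4.18·(T − 100) = 25.79(T − 100)
  water warms: 1320·4.18·(T − 37.2) = 5517.6(T − 37.2)
5543.4 T = 13944 + 2579.1 + 205255 = 221778
T ≈ 40.01 °C (< 100 °C, so full condensation is consistent).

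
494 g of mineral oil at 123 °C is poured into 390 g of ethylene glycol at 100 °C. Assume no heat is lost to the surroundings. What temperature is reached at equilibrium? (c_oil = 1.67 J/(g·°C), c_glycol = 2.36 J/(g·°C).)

Conservation of energy gives ΣQ = 0:
494*1.67*(T − 123) + 390*2.36*(T − 100) = 0
1745.4 T = 193513
T ≈ 110.87 °C

T_f ≈ 110.9 °C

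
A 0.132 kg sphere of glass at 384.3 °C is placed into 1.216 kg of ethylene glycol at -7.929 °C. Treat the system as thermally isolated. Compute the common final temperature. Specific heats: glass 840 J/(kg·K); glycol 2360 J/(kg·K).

T_f ≈ 6.7 °C

T_f is the heat-capacity-weighted average of the initial temperatures:
T_f = (110.88·384.3 + 2869.8·(-7.929)) / (110.88 + 2869.8)
    = 19857 / 2980.6 ≈ 6.66 °C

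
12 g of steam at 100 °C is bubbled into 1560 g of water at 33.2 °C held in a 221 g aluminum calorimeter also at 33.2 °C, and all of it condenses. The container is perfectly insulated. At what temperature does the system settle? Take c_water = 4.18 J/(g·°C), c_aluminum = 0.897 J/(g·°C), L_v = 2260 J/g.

Heat gained plus heat lost sum to zero:
condense steam: −12×2260 = −27120
  condensate cools 100→T: 12×4.18×(T − 100) = 50.16(T − 100)
  original water: 6520.8(T − 33.2)
  cup: 198.24(T − 33.2)
6769.2 T = 27120 + 5016 + 223072 = 255208
T ≈ 37.70 °C, under the boiling point, so the assumption holds.

T_f ≈ 37.7 °C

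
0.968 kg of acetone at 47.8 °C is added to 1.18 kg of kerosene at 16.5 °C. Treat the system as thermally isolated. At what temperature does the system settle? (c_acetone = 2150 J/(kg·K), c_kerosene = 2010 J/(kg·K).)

T_f ≈ 31.1 °C

|Q_acetone| = |Q_kerosene|:
0.968*2150*(47.8 − T) = 1.18*2010*(T − 16.5)
2081.2(47.8 − T) = 2371.8(T − 16.5)
4453 T = 138616  ⇒  T ≈ 31.13 °C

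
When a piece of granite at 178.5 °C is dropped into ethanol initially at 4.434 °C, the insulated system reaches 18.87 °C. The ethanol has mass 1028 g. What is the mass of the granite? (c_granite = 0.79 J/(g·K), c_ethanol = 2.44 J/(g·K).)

m ≈ 287 g

Heat lost by the granite = heat gained by the ethanol:
m×0.79×(178.5 − 18.87) = 1028×2.44×(18.87 − 4.434)
126.11 m = 36210  ⇒  m ≈ 287.1 g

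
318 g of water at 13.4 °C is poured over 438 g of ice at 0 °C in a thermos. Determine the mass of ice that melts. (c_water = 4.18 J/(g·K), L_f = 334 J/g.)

Cooling the water to 0 °C releases 318·4.18·13.4 = 17812 J.
Fully melting the ice requires m_ice L_f = 438·334 = 146292 J.
That's not enough to melt it all — equilibrium is at 0 °C with ice remaining.
m_melt = 17812 / L_f = 53.33 g.

m_melted ≈ 53.3 g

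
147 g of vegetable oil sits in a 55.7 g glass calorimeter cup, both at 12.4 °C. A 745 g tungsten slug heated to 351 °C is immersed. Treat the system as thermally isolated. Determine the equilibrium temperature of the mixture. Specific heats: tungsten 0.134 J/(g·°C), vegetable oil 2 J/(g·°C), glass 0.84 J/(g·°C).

Taking heat into each body as positive, Σ m c ΔT = 0:
745·0.134·(T − 351) + 147·2·(T − 12.4) + 55.7·0.84·(T − 12.4) = 0
(99.83 + 294 + 46.79) T = 99.83·351 + 294·12.4 + 46.79·12.4
T ≈ 89.12 °C

T_f ≈ 89.1 °C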